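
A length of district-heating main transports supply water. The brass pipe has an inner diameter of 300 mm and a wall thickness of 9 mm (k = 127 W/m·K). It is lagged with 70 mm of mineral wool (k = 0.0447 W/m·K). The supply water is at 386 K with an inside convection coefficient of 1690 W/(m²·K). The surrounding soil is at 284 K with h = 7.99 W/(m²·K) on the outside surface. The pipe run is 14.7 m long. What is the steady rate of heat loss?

Q ≈ 1080 W

Radial resistances (cylindrical: R_cond = ln(r_o/r_i)/(2πkL), R_conv = 1/(h·2πrL)):
R_inner film = 1/(h_i·2πr₁L) = 1/(1690×2π×0.15×14.7) = 4.271×10^-5 K/W
R_brass pipe wall = ln(159/150)/(2π×127×14.7) = 4.967×10^-6 K/W
R_mineral wool = ln(229/159)/(2π×0.0447×14.7) = 0.08836 K/W
R_outer film = 1/(h_o·2πr_oL) = 1/(7.99×2π×0.229×14.7) = 0.005917 K/W
R_total = 0.09433 K/W
Q = ΔT/R_total = 102/0.09433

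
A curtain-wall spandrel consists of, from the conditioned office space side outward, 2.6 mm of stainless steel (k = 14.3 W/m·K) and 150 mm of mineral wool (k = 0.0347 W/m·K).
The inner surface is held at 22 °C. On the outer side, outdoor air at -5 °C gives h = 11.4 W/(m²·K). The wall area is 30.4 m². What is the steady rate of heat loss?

Q ≈ 186 W

Model the wall as resistances in series:
R_stainless steel = L/(kA) = 0.0026/(14.3×30.4) = 5.981×10^-6 K/W
R_mineral wool = L/(kA) = 0.15/(0.0347×30.4) = 0.1422 K/W
R_outer film = 1/(h_o·A) = 1/(11.4×30.4) = 0.002886 K/W
R_total = 0.1451 K/W
Q = ΔT / R_total = 27 / 0.1451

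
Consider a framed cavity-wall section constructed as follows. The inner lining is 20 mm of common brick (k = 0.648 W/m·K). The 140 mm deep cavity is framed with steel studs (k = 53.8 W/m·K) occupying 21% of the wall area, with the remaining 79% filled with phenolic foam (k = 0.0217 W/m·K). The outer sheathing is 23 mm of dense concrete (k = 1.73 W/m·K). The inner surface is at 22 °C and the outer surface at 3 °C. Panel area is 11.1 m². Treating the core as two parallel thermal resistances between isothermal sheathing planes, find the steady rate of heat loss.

Sheathing layers in series; stud and cavity paths in parallel between them.
R_inner = 0.02/(0.648×11.1) = 0.002781 K/W
R_stud  = 0.14/(53.8×0.21×11.1) = 0.001116 K/W
R_cav   = 0.14/(0.0217×0.79×11.1) = 0.7357 K/W
1/R_core = 1/R_stud + 1/R_cav → R_core = 0.001115 K/W
R_outer = 0.023/(1.73×11.1) = 0.001198 K/W
R_total = 0.005093 K/W
Q = ΔT/R_total = 19/0.005093

Q ≈ 3730 W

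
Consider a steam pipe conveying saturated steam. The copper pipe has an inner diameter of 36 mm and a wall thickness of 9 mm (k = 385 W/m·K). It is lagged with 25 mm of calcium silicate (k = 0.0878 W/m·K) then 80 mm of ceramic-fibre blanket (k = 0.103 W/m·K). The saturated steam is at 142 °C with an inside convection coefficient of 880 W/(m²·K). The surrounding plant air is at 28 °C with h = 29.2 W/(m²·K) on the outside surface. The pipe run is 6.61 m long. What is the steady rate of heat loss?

Q ≈ 281 W

Per-layer cylindrical resistances, series-summed:
R_inner film = 1/(h_i·2πr₁L) = 1/(880×2π×0.018×6.61) = 0.00152 K/W
R_copper pipe wall = ln(27/18)/(2π×385×6.61) = 2.536×10^-5 K/W
R_calcium silicate = ln(52/27)/(2π×0.0878×6.61) = 0.1797 K/W
R_ceramic-fibre blanket = ln(132/52)/(2π×0.103×6.61) = 0.2178 K/W
R_outer film = 1/(h_o·2πr_oL) = 1/(29.2×2π×0.132×6.61) = 0.006247 K/W
R_total = 0.4053 K/W
Q = ΔT/R_total = 114/0.4053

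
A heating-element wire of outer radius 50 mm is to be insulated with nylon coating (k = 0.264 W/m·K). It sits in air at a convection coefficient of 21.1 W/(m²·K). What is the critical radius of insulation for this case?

For a cylinder r_cr = k/h = 0.264/21.1
r_cr = 12.5 mm; since the bare radius (50 mm) is above r_cr, any added insulation will reduce heat loss.

r_cr ≈ 12.5 mm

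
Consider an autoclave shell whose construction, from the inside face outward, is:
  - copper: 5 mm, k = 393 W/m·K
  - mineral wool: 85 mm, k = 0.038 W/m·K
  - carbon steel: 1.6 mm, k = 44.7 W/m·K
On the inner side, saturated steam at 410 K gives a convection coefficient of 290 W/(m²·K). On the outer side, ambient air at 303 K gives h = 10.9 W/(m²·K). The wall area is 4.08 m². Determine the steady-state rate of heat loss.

Q ≈ 187 W

Treating each layer as a thermal resistance in series:
R_inner film = 1/(h_i·A) = 1/(290×4.08) = 8.452×10^-4 K/W
R_copper = L/(kA) = 0.005/(393×4.08) = 3.118×10^-6 K/W
R_mineral wool = L/(kA) = 0.085/(0.038×4.08) = 0.5482 K/W
R_carbon steel = L/(kA) = 0.0016/(44.7×4.08) = 8.773×10^-6 K/W
R_outer film = 1/(h_o·A) = 1/(10.9×4.08) = 0.02249 K/W
R_total = 0.5716 K/W
Q = ΔT / R_total = 107 / 0.5716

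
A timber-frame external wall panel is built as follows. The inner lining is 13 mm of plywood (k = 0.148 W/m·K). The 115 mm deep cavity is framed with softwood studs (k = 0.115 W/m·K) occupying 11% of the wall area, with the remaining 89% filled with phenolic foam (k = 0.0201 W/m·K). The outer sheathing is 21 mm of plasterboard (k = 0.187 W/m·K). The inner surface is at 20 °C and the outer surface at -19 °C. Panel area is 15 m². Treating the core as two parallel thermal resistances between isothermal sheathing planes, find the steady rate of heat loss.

Sheathing layers in series; stud and cavity paths in parallel between them.
R_inner = 0.013/(0.148×15) = 0.005856 K/W
R_stud  = 0.115/(0.115×0.11×15) = 0.6061 K/W
R_cav   = 0.115/(0.0201×0.89×15) = 0.4286 K/W
1/R_core = 1/R_stud + 1/R_cav → R_core = 0.251 K/W
R_outer = 0.021/(0.187×15) = 0.007487 K/W
R_total = 0.2644 K/W
Q = ΔT/R_total = 39/0.2644

Q ≈ 148 W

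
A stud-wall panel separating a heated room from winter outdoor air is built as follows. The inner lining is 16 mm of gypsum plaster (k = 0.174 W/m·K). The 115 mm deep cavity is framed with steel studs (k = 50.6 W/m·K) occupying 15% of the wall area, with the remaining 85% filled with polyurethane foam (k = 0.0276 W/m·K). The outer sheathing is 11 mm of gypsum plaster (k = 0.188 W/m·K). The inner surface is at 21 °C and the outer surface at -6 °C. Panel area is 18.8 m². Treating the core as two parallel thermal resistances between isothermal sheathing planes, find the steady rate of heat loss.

Sheathing layers in series; stud and cavity paths in parallel between them.
R_inner = 0.016/(0.174×18.8) = 0.004891 K/W
R_stud  = 0.115/(50.6×0.15×18.8) = 8.059×10^-4 K/W
R_cav   = 0.115/(0.0276×0.85×18.8) = 0.2607 K/W
1/R_core = 1/R_stud + 1/R_cav → R_core = 8.034×10^-4 K/W
R_outer = 0.011/(0.188×18.8) = 0.003112 K/W
R_total = 0.008807 K/W
Q = ΔT/R_total = 27/0.008807

Q ≈ 3070 W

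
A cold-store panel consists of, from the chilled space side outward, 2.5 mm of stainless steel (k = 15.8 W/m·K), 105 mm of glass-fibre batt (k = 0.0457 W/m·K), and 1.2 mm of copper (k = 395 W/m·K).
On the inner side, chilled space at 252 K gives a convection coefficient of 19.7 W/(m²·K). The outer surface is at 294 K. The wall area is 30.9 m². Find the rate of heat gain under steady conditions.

Q ≈ 553 W

Model the wall as resistances in series:
R_inner film = 1/(h_i·A) = 1/(19.7×30.9) = 0.001643 K/W
R_stainless steel = L/(kA) = 0.0025/(15.8×30.9) = 5.121×10^-6 K/W
R_glass-fibre batt = L/(kA) = 0.105/(0.0457×30.9) = 0.07436 K/W
R_copper = L/(kA) = 0.0012/(395×30.9) = 9.832×10^-8 K/W
R_total = 0.076 K/W
Q = ΔT / R_total = 42 / 0.076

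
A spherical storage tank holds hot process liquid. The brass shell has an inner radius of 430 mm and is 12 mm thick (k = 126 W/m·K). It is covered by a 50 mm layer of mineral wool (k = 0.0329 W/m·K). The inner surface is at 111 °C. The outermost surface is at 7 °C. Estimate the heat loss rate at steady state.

Q ≈ 187 W

Each spherical layer contributes R = (1/r_i − 1/r_o)/(4πk):
R_brass shell = (1/0.43 − 1/0.442)/(4π×126) = 3.988×10^-5 K/W
R_mineral wool = (1/0.442 − 1/0.492)/(4π×0.0329) = 0.5561 K/W
R_total = 0.5562 K/W
Q = ΔT/R_total = 104/0.5562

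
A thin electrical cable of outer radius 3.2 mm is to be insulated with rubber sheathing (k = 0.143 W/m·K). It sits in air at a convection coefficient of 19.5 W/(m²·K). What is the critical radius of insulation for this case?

r_cr ≈ 7.33 mm

For a cylinder r_cr = k/h = 0.143/19.5
r_cr = 7.33 mm; since the bare radius (3.2 mm) is below r_cr, adding a thin layer of insulation will *increase* heat loss.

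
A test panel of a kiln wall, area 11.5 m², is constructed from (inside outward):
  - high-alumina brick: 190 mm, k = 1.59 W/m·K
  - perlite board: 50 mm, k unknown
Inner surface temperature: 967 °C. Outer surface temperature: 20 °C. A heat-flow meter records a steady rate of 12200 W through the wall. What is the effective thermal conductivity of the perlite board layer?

Using the resistance-network approach (series):
R_high-alumina brick = L/(kA) = 0.19/(1.59×11.5) = 0.01039 K/W
Sum of known resistances R_other = 0.01039 K/W
Total R = ΔT/Q = 947/12200 = 0.07762 K/W
R_perlite board = R_total − R_other = 0.06723 K/W
k = L/(R·A) = 0.05/(0.06723×11.5)

k ≈ 0.0647 W/(m·K)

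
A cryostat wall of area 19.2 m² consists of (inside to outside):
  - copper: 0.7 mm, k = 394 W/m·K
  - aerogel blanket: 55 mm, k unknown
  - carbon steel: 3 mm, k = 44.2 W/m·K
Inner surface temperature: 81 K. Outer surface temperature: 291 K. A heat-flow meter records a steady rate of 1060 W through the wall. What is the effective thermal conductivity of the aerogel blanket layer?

k ≈ 0.0145 W/(m·K)

Thermal resistances in series:
R_copper = L/(kA) = 0.0007/(394×19.2) = 9.253×10^-8 K/W
R_carbon steel = L/(kA) = 0.003/(44.2×19.2) = 3.535×10^-6 K/W
Sum of known resistances R_other = 3.628×10^-6 K/W
Total R = ΔT/Q = 210/1060 = 0.1981 K/W
R_aerogel blanket = R_total − R_other = 0.1981 K/W
k = L/(R·A) = 0.055/(0.1981×19.2)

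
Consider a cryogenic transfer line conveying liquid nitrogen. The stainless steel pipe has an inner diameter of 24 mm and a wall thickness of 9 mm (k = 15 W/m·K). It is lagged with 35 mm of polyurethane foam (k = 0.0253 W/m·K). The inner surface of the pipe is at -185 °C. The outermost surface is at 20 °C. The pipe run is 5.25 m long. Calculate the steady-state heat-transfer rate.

Cylindrical conduction, so R = ln(r₂/r₁)/(2πkL) per layer, in series:
R_stainless steel pipe wall = ln(21/12)/(2π×15×5.25) = 0.001131 K/W
R_polyurethane foam = ln(56/21)/(2π×0.0253×5.25) = 1.175 K/W
R_total = 1.176 K/W
Q = ΔT/R_total = 205/1.176

Q ≈ 174 W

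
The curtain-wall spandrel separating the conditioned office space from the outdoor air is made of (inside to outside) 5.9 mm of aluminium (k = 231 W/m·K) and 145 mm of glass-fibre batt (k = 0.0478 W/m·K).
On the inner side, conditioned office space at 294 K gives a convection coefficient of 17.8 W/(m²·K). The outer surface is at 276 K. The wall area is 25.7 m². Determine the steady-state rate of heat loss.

Treating each layer as a thermal resistance in series:
R_inner film = 1/(h_i·A) = 1/(17.8×25.7) = 0.002186 K/W
R_aluminium = L/(kA) = 0.0059/(231×25.7) = 9.938×10^-7 K/W
R_glass-fibre batt = L/(kA) = 0.145/(0.0478×25.7) = 0.118 K/W
R_total = 0.1202 K/W
Q = ΔT / R_total = 18 / 0.1202

Q ≈ 150 W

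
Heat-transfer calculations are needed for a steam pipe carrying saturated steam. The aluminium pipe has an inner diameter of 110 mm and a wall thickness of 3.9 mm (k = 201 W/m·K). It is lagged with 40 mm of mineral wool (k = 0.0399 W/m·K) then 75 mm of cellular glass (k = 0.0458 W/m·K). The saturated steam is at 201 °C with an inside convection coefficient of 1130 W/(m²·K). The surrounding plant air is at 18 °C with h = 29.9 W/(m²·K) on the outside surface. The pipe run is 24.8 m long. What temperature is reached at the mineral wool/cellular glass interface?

T ≈ 108 °C

Cylindrical conduction, so R = ln(r₂/r₁)/(2πkL) per layer, in series:
R_inner film = 1/(h_i·2πr₁L) = 1/(1130×2π×0.055×24.8) = 1.033×10^-4 K/W
R_aluminium pipe wall = ln(58.9/55)/(2π×201×24.8) = 2.187×10^-6 K/W
R_mineral wool = ln(98.9/58.9)/(2π×0.0399×24.8) = 0.08336 K/W
R_cellular glass = ln(173.9/98.9)/(2π×0.0458×24.8) = 0.07908 K/W
R_outer film = 1/(h_o·2πr_oL) = 1/(29.9×2π×0.1739×24.8) = 0.001234 K/W
R_total = 0.1638 K/W
Q = ΔT/R_total = 183/0.1638
Q = 1120 W
T_interface = T_inner − Q·ΣR(inner→interface) = 201 − 1120×0.08346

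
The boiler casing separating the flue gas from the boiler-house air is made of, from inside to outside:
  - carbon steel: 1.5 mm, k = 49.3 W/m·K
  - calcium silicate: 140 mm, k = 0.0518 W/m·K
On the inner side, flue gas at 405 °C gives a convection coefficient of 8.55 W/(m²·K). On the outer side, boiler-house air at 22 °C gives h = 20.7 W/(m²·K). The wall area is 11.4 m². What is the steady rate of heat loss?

Treating each layer as a thermal resistance in series:
R_inner film = 1/(h_i·A) = 1/(8.55×11.4) = 0.01026 K/W
R_carbon steel = L/(kA) = 0.0015/(49.3×11.4) = 2.669×10^-6 K/W
R_calcium silicate = L/(kA) = 0.14/(0.0518×11.4) = 0.2371 K/W
R_outer film = 1/(h_o·A) = 1/(20.7×11.4) = 0.004238 K/W
R_total = 0.2516 K/W
Q = ΔT / R_total = 383 / 0.2516

Q ≈ 1520 W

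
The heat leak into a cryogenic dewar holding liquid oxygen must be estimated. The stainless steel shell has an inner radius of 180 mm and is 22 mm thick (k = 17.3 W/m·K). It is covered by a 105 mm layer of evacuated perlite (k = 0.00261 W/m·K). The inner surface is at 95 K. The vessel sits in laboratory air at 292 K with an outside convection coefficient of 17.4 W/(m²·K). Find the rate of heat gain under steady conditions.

Q ≈ 3.81 W

Radial (spherical) resistances in series:
R_stainless steel shell = (1/0.18 − 1/0.202)/(4π×17.3) = 0.002783 K/W
R_evacuated perlite = (1/0.202 − 1/0.307)/(4π×0.00261) = 51.62 K/W
R_outer film = 1/(h·4πr_o²) = 1/(17.4×4π×0.307²) = 0.04852 K/W
R_total = 51.68 K/W
Q = ΔT/R_total = 197/51.68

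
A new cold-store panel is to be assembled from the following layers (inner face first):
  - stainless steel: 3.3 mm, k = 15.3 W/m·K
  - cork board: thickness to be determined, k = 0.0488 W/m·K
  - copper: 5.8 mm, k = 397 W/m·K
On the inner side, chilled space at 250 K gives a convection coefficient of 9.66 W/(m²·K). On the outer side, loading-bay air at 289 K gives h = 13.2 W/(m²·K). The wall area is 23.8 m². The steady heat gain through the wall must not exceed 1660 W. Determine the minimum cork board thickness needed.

Treating each layer as a thermal resistance in series:
R_inner film = 1/(h_i·A) = 1/(9.66×23.8) = 0.00435 K/W
R_stainless steel = L/(kA) = 0.0033/(15.3×23.8) = 9.062×10^-6 K/W
R_copper = L/(kA) = 0.0058/(397×23.8) = 6.138×10^-7 K/W
R_outer film = 1/(h_o·A) = 1/(13.2×23.8) = 0.003183 K/W
Sum of the known resistances R_other = 0.007542 K/W
Required total resistance R_tot = ΔT/Q_allow = 39/1660 = 0.02349 K/W
R_cork board = R_tot − R_other = 0.01595 K/W
L = R·k·A = 0.01595×0.0488×23.8

L ≈ 18.5 mm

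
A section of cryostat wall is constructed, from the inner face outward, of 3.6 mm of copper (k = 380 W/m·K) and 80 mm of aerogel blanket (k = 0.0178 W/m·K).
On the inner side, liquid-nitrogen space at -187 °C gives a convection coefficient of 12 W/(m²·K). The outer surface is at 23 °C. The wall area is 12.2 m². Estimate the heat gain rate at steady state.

Q ≈ 560 W

Thermal resistances in series:
R_inner film = 1/(h_i·A) = 1/(12×12.2) = 0.006831 K/W
R_copper = L/(kA) = 0.0036/(380×12.2) = 7.765×10^-7 K/W
R_aerogel blanket = L/(kA) = 0.08/(0.0178×12.2) = 0.3684 K/W
R_total = 0.3752 K/W
Q = ΔT / R_total = 210 / 0.3752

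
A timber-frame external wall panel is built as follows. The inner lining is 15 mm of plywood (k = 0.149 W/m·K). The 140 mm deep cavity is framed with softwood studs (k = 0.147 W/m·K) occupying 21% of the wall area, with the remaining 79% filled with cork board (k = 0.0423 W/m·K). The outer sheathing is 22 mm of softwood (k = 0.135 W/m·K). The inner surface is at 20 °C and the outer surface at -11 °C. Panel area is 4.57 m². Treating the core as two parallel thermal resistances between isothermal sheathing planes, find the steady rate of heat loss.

Q ≈ 58 W

Sheathing layers in series; stud and cavity paths in parallel between them.
R_inner = 0.015/(0.149×4.57) = 0.02203 K/W
R_stud  = 0.14/(0.147×0.21×4.57) = 0.9924 K/W
R_cav   = 0.14/(0.0423×0.79×4.57) = 0.9167 K/W
1/R_core = 1/R_stud + 1/R_cav → R_core = 0.4765 K/W
R_outer = 0.022/(0.135×4.57) = 0.03566 K/W
R_total = 0.5342 K/W
Q = ΔT/R_total = 31/0.5342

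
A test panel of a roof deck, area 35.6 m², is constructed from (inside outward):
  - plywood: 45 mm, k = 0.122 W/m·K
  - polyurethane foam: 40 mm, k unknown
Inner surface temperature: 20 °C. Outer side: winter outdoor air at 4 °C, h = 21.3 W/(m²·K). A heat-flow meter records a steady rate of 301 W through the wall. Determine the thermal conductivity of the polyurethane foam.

k ≈ 0.0271 W/(m·K)

Model the wall as resistances in series:
R_plywood = L/(kA) = 0.045/(0.122×35.6) = 0.01036 K/W
R_outer film = 1/(h_o·A) = 1/(21.3×35.6) = 0.001319 K/W
Sum of known resistances R_other = 0.01168 K/W
Total R = ΔT/Q = 16/301 = 0.05316 K/W
R_polyurethane foam = R_total − R_other = 0.04148 K/W
k = L/(R·A) = 0.04/(0.04148×35.6)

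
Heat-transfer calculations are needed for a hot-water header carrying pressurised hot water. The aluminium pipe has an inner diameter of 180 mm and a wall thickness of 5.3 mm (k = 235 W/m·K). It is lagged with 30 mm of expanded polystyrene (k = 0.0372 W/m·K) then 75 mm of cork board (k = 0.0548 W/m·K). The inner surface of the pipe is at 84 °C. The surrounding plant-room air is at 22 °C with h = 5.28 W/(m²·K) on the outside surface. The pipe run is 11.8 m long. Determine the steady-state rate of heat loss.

Radial resistances (cylindrical: R_cond = ln(r_o/r_i)/(2πkL), R_conv = 1/(h·2πrL)):
R_aluminium pipe wall = ln(95.3/90)/(2π×235×11.8) = 3.284×10^-6 K/W
R_expanded polystyrene = ln(125.3/95.3)/(2π×0.0372×11.8) = 0.09923 K/W
R_cork board = ln(200.3/125.3)/(2π×0.0548×11.8) = 0.1155 K/W
R_outer film = 1/(h_o·2πr_oL) = 1/(5.28×2π×0.2003×11.8) = 0.01275 K/W
R_total = 0.2274 K/W
Q = ΔT/R_total = 62/0.2274

Q ≈ 273 W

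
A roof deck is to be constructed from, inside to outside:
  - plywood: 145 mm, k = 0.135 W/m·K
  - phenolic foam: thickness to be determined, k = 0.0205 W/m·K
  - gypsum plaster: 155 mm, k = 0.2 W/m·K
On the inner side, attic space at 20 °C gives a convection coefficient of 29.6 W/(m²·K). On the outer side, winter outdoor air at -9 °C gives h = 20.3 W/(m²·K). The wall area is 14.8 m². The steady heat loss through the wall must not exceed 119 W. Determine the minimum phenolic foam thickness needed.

L ≈ 34.3 mm

Series thermal resistances:
R_inner film = 1/(h_i·A) = 1/(29.6×14.8) = 0.002283 K/W
R_plywood = L/(kA) = 0.145/(0.135×14.8) = 0.07257 K/W
R_gypsum plaster = L/(kA) = 0.155/(0.2×14.8) = 0.05236 K/W
R_outer film = 1/(h_o·A) = 1/(20.3×14.8) = 0.003328 K/W
Sum of the known resistances R_other = 0.1305 K/W
Required total resistance R_tot = ΔT/Q_allow = 29/119 = 0.2437 K/W
R_phenolic foam = R_tot − R_other = 0.1131 K/W
L = R·k·A = 0.1131×0.0205×14.8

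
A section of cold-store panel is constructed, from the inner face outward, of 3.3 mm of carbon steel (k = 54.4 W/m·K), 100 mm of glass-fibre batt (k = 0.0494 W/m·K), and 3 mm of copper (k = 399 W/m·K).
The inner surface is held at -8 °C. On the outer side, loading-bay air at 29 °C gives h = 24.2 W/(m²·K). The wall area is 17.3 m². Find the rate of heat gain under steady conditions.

Model the wall as resistances in series:
R_carbon steel = L/(kA) = 0.0033/(54.4×17.3) = 3.506×10^-6 K/W
R_glass-fibre batt = L/(kA) = 0.1/(0.0494×17.3) = 0.117 K/W
R_copper = L/(kA) = 0.003/(399×17.3) = 4.346×10^-7 K/W
R_outer film = 1/(h_o·A) = 1/(24.2×17.3) = 0.002389 K/W
R_total = 0.1194 K/W
Q = ΔT / R_total = 37 / 0.1194

Q ≈ 310 W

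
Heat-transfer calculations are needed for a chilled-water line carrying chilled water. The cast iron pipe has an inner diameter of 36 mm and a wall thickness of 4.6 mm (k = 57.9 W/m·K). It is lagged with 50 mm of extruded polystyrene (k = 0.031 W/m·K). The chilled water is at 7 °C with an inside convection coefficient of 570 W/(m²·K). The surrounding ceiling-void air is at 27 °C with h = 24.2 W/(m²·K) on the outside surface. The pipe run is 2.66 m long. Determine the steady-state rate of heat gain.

Q ≈ 8.72 W

Per-layer cylindrical resistances, series-summed:
R_inner film = 1/(h_i·2πr₁L) = 1/(570×2π×0.018×2.66) = 0.005832 K/W
R_cast iron pipe wall = ln(22.6/18)/(2π×57.9×2.66) = 2.352×10^-4 K/W
R_extruded polystyrene = ln(72.6/22.6)/(2π×0.031×2.66) = 2.252 K/W
R_outer film = 1/(h_o·2πr_oL) = 1/(24.2×2π×0.0726×2.66) = 0.03406 K/W
R_total = 2.293 K/W
Q = ΔT/R_total = 20/2.293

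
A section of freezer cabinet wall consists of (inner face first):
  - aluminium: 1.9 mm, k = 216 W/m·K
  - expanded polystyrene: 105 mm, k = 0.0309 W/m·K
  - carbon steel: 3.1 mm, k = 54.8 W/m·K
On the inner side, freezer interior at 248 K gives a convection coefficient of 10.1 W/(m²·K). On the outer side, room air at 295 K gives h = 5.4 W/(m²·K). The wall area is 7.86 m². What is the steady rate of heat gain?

Q ≈ 100 W

Model the wall as resistances in series:
R_inner film = 1/(h_i·A) = 1/(10.1×7.86) = 0.0126 K/W
R_aluminium = L/(kA) = 0.0019/(216×7.86) = 1.119×10^-6 K/W
R_expanded polystyrene = L/(kA) = 0.105/(0.0309×7.86) = 0.4323 K/W
R_carbon steel = L/(kA) = 0.0031/(54.8×7.86) = 7.197×10^-6 K/W
R_outer film = 1/(h_o·A) = 1/(5.4×7.86) = 0.02356 K/W
R_total = 0.4685 K/W
Q = ΔT / R_total = 47 / 0.4685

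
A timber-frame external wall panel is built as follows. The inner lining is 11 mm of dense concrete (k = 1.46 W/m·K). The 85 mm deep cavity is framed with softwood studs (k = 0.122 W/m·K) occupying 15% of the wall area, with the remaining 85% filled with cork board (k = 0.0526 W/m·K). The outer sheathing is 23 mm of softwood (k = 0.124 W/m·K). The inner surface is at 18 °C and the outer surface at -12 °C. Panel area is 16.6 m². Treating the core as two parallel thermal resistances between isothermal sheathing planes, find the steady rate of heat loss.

Q ≈ 323 W

Sheathing layers in series; stud and cavity paths in parallel between them.
R_inner = 0.011/(1.46×16.6) = 4.539×10^-4 K/W
R_stud  = 0.085/(0.122×0.15×16.6) = 0.2798 K/W
R_cav   = 0.085/(0.0526×0.85×16.6) = 0.1145 K/W
1/R_core = 1/R_stud + 1/R_cav → R_core = 0.08126 K/W
R_outer = 0.023/(0.124×16.6) = 0.01117 K/W
R_total = 0.09289 K/W
Q = ΔT/R_total = 30/0.09289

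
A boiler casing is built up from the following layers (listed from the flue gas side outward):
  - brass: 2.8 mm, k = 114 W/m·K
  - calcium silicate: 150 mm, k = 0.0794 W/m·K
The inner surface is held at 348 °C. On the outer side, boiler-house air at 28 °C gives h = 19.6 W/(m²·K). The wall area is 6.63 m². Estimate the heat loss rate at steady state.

Q ≈ 1090 W

Model the wall as resistances in series:
R_brass = L/(kA) = 0.0028/(114×6.63) = 3.705×10^-6 K/W
R_calcium silicate = L/(kA) = 0.15/(0.0794×6.63) = 0.2849 K/W
R_outer film = 1/(h_o·A) = 1/(19.6×6.63) = 0.007695 K/W
R_total = 0.2926 K/W
Q = ΔT / R_total = 320 / 0.2926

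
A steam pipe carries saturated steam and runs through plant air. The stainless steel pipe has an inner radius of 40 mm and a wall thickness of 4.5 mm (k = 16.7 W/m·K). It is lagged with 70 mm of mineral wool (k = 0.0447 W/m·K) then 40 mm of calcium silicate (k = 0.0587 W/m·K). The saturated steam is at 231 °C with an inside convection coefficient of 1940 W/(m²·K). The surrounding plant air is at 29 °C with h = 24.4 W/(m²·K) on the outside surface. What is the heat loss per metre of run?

q′ ≈ 47.8 W/m

For a radial system each layer contributes R = ln(r_out/r_in)/(2πkL); films add R = 1/(hA).
R_inner film = 1/(h_i·2πr₁L) = 1/(1940×2π×0.04×1) = 0.002051 K/W
R_stainless steel pipe wall = ln(44.5/40)/(2π×16.7×1) = 0.001016 K/W
R_mineral wool = ln(114.5/44.5)/(2π×0.0447×1) = 3.365 K/W
R_calcium silicate = ln(154.5/114.5)/(2π×0.0587×1) = 0.8124 K/W
R_outer film = 1/(h_o·2πr_oL) = 1/(24.4×2π×0.1545×1) = 0.04222 K/W
R_total = 4.223 K/W
Q = ΔT/R_total = 202/4.223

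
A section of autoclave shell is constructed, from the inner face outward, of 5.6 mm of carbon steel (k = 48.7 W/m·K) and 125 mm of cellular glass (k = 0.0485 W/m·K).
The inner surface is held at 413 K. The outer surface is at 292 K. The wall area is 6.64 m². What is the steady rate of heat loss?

Q ≈ 312 W

Series thermal resistances:
R_carbon steel = L/(kA) = 0.0056/(48.7×6.64) = 1.732×10^-5 K/W
R_cellular glass = L/(kA) = 0.125/(0.0485×6.64) = 0.3882 K/W
R_total = 0.3882 K/W
Q = ΔT / R_total = 121 / 0.3882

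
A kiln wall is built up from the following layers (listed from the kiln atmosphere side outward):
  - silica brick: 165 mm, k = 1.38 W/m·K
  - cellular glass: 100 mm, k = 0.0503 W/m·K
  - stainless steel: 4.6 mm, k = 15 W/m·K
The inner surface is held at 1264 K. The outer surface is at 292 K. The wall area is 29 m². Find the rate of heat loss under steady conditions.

Series thermal resistances:
R_silica brick = L/(kA) = 0.165/(1.38×29) = 0.004123 K/W
R_cellular glass = L/(kA) = 0.1/(0.0503×29) = 0.06855 K/W
R_stainless steel = L/(kA) = 0.0046/(15×29) = 1.057×10^-5 K/W
R_total = 0.07269 K/W
Q = ΔT / R_total = 972 / 0.07269

Q ≈ 13400 W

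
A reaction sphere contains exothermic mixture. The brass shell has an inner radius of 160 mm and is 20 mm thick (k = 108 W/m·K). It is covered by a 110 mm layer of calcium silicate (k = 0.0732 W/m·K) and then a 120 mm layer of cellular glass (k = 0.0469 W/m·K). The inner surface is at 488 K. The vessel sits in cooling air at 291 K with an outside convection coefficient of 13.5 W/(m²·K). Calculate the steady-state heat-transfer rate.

Q ≈ 48.8 W

Radial (spherical) resistances in series:
R_brass shell = (1/0.16 − 1/0.18)/(4π×108) = 5.117×10^-4 K/W
R_calcium silicate = (1/0.18 − 1/0.29)/(4π×0.0732) = 2.291 K/W
R_cellular glass = (1/0.29 − 1/0.41)/(4π×0.0469) = 1.712 K/W
R_outer film = 1/(h·4πr_o²) = 1/(13.5×4π×0.41²) = 0.03507 K/W
R_total = 4.039 K/W
Q = ΔT/R_total = 197/4.039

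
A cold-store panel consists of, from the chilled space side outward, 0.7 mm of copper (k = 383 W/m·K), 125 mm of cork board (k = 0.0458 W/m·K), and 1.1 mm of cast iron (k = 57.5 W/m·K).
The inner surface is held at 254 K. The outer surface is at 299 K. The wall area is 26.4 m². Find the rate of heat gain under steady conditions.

Series thermal resistances:
R_copper = L/(kA) = 0.0007/(383×26.4) = 6.923×10^-8 K/W
R_cork board = L/(kA) = 0.125/(0.0458×26.4) = 0.1034 K/W
R_cast iron = L/(kA) = 0.0011/(57.5×26.4) = 7.246×10^-7 K/W
R_total = 0.1034 K/W
Q = ΔT / R_total = 45 / 0.1034

Q ≈ 435 W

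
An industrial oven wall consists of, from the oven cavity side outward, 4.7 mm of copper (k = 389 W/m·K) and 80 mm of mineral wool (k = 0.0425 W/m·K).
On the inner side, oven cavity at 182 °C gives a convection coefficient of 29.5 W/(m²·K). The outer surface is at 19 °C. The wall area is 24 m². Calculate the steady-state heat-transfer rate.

Q ≈ 2040 W

Treating each layer as a thermal resistance in series:
R_inner film = 1/(h_i·A) = 1/(29.5×24) = 0.001412 K/W
R_copper = L/(kA) = 0.0047/(389×24) = 5.034×10^-7 K/W
R_mineral wool = L/(kA) = 0.08/(0.0425×24) = 0.07843 K/W
R_total = 0.07984 K/W
Q = ΔT / R_total = 163 / 0.07984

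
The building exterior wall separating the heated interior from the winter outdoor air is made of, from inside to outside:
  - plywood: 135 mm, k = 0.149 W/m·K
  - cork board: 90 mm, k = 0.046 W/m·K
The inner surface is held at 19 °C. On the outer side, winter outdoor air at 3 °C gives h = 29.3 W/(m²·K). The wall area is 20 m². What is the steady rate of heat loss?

Q ≈ 110 W

Model the wall as resistances in series:
R_plywood = L/(kA) = 0.135/(0.149×20) = 0.0453 K/W
R_cork board = L/(kA) = 0.09/(0.046×20) = 0.09783 K/W
R_outer film = 1/(h_o·A) = 1/(29.3×20) = 0.001706 K/W
R_total = 0.1448 K/W
Q = ΔT / R_total = 16 / 0.1448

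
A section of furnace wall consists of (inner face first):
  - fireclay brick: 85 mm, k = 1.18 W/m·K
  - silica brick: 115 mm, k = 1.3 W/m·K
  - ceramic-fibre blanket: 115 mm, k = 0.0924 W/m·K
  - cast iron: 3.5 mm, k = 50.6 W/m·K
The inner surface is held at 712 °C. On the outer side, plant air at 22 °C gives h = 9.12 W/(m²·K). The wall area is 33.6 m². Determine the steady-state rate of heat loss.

Model the wall as resistances in series:
R_fireclay brick = L/(kA) = 0.085/(1.18×33.6) = 0.002144 K/W
R_silica brick = L/(kA) = 0.115/(1.3×33.6) = 0.002633 K/W
R_ceramic-fibre blanket = L/(kA) = 0.115/(0.0924×33.6) = 0.03704 K/W
R_cast iron = L/(kA) = 0.0035/(50.6×33.6) = 2.059×10^-6 K/W
R_outer film = 1/(h_o·A) = 1/(9.12×33.6) = 0.003263 K/W
R_total = 0.04508 K/W
Q = ΔT / R_total = 690 / 0.04508

Q ≈ 15300 W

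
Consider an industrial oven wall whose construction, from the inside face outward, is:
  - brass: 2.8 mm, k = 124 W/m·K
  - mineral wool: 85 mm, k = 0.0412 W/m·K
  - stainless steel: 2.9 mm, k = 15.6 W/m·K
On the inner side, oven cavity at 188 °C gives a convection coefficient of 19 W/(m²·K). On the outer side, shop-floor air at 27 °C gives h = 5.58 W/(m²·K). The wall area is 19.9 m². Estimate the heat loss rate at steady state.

Thermal resistances in series:
R_inner film = 1/(h_i·A) = 1/(19×19.9) = 0.002645 K/W
R_brass = L/(kA) = 0.0028/(124×19.9) = 1.135×10^-6 K/W
R_mineral wool = L/(kA) = 0.085/(0.0412×19.9) = 0.1037 K/W
R_stainless steel = L/(kA) = 0.0029/(15.6×19.9) = 9.342×10^-6 K/W
R_outer film = 1/(h_o·A) = 1/(5.58×19.9) = 0.009006 K/W
R_total = 0.1153 K/W
Q = ΔT / R_total = 161 / 0.1153

Q ≈ 1400 W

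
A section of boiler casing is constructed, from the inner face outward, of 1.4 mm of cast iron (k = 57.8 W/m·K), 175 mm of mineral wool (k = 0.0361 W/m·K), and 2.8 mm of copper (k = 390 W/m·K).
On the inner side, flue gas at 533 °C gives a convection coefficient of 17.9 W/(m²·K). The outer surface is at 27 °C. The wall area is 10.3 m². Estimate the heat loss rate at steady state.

Thermal resistances in series:
R_inner film = 1/(h_i·A) = 1/(17.9×10.3) = 0.005424 K/W
R_cast iron = L/(kA) = 0.0014/(57.8×10.3) = 2.352×10^-6 K/W
R_mineral wool = L/(kA) = 0.175/(0.0361×10.3) = 0.4706 K/W
R_copper = L/(kA) = 0.0028/(390×10.3) = 6.97×10^-7 K/W
R_total = 0.4761 K/W
Q = ΔT / R_total = 506 / 0.4761

Q ≈ 1060 W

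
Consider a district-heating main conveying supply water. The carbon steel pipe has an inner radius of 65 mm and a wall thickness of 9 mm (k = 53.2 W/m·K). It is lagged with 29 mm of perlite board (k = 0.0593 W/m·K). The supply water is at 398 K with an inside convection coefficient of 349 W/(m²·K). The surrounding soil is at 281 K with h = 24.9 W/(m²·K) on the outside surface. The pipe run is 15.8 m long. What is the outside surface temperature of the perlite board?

For a radial system each layer contributes R = ln(r_out/r_in)/(2πkL); films add R = 1/(hA).
R_inner film = 1/(h_i·2πr₁L) = 1/(349×2π×0.065×15.8) = 4.44×10^-4 K/W
R_carbon steel pipe wall = ln(74/65)/(2π×53.2×15.8) = 2.455×10^-5 K/W
R_perlite board = ln(103/74)/(2π×0.0593×15.8) = 0.05617 K/W
R_outer film = 1/(h_o·2πr_oL) = 1/(24.9×2π×0.103×15.8) = 0.003928 K/W
R_total = 0.06056 K/W
Q = ΔT/R_total = 117/0.06056
Q = 1930 W
T_interface = T_inner − Q·ΣR(inner→interface) = 398 − 1930×0.05664

T ≈ 289 K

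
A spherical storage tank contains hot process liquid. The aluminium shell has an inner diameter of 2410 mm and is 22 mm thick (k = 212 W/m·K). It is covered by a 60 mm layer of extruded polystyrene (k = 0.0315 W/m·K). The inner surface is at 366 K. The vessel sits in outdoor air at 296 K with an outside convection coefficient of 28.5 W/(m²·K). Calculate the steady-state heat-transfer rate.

Radial (spherical) resistances in series:
R_aluminium shell = (1/1.205 − 1/1.227)/(4π×212) = 5.585×10^-6 K/W
R_extruded polystyrene = (1/1.227 − 1/1.287)/(4π×0.0315) = 0.09599 K/W
R_outer film = 1/(h·4πr_o²) = 1/(28.5×4π×1.287²) = 0.001686 K/W
R_total = 0.09768 K/W
Q = ΔT/R_total = 70/0.09768

Q ≈ 717 W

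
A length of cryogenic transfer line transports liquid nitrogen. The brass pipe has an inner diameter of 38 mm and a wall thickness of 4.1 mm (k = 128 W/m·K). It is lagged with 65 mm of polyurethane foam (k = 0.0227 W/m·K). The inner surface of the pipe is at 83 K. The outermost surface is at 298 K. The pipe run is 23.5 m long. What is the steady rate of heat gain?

Cylindrical conduction, so R = ln(r₂/r₁)/(2πkL) per layer, in series:
R_brass pipe wall = ln(23.1/19)/(2π×128×23.5) = 1.034×10^-5 K/W
R_polyurethane foam = ln(88.1/23.1)/(2π×0.0227×23.5) = 0.3994 K/W
R_total = 0.3994 K/W
Q = ΔT/R_total = 215/0.3994

Q ≈ 538 W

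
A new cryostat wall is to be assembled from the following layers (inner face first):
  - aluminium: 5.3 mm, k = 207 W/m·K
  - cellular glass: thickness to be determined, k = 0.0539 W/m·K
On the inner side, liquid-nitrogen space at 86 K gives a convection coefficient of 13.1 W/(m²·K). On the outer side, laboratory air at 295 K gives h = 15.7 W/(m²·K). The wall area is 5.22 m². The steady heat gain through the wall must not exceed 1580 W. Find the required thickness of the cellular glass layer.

L ≈ 29.7 mm

Series thermal resistances:
R_inner film = 1/(h_i·A) = 1/(13.1×5.22) = 0.01462 K/W
R_aluminium = L/(kA) = 0.0053/(207×5.22) = 4.905×10^-6 K/W
R_outer film = 1/(h_o·A) = 1/(15.7×5.22) = 0.0122 K/W
Sum of the known resistances R_other = 0.02683 K/W
Required total resistance R_tot = ΔT/Q_allow = 209/1580 = 0.1323 K/W
R_cellular glass = R_tot − R_other = 0.1054 K/W
L = R·k·A = 0.1054×0.0539×5.22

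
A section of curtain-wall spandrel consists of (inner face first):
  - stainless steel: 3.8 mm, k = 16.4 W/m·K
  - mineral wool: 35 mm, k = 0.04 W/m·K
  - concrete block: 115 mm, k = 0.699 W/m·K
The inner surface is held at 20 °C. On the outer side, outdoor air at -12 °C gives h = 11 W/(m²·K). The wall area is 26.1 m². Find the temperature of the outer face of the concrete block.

T ≈ -9.43 °C

Model the wall as resistances in series:
R_stainless steel = L/(kA) = 0.0038/(16.4×26.1) = 8.878×10^-6 K/W
R_mineral wool = L/(kA) = 0.035/(0.04×26.1) = 0.03352 K/W
R_concrete block = L/(kA) = 0.115/(0.699×26.1) = 0.006303 K/W
R_outer film = 1/(h_o·A) = 1/(11×26.1) = 0.003483 K/W
R_total = 0.04332 K/W;  Q = ΔT/R_total = 32/0.04332 = 738.7 W
T_interface = T_inner − Q·ΣR(inner→interface) = 20 − 739×0.03984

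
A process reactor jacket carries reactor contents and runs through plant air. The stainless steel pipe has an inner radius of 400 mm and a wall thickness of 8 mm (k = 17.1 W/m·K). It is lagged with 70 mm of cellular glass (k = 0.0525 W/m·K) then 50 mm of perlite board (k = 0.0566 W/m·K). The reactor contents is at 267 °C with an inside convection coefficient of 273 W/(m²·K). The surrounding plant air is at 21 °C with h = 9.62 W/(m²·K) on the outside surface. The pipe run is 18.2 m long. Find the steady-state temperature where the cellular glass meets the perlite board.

T ≈ 118 °C

Radial resistances (cylindrical: R_cond = ln(r_o/r_i)/(2πkL), R_conv = 1/(h·2πrL)):
R_inner film = 1/(h_i·2πr₁L) = 1/(273×2π×0.4×18.2) = 8.008×10^-5 K/W
R_stainless steel pipe wall = ln(408/400)/(2π×17.1×18.2) = 1.013×10^-5 K/W
R_cellular glass = ln(478/408)/(2π×0.0525×18.2) = 0.02637 K/W
R_perlite board = ln(528/478)/(2π×0.0566×18.2) = 0.01537 K/W
R_outer film = 1/(h_o·2πr_oL) = 1/(9.62×2π×0.528×18.2) = 0.001722 K/W
R_total = 0.04356 K/W
Q = ΔT/R_total = 246/0.04356
Q = 5650 W
T_interface = T_inner − Q·ΣR(inner→interface) = 267 − 5650×0.02647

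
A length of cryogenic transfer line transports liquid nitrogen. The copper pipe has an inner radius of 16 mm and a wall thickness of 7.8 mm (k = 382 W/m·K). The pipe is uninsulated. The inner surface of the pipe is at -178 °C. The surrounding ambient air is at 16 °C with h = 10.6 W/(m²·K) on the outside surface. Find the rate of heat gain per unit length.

For a radial system each layer contributes R = ln(r_out/r_in)/(2πkL); films add R = 1/(hA).
R_copper pipe wall = ln(23.8/16)/(2π×382×1) = 1.654×10^-4 K/W
R_outer film = 1/(h_o·2πr_oL) = 1/(10.6×2π×0.0238×1) = 0.6309 K/W
R_total = 0.631 K/W
Q = ΔT/R_total = 194/0.631

q′ ≈ 307 W/m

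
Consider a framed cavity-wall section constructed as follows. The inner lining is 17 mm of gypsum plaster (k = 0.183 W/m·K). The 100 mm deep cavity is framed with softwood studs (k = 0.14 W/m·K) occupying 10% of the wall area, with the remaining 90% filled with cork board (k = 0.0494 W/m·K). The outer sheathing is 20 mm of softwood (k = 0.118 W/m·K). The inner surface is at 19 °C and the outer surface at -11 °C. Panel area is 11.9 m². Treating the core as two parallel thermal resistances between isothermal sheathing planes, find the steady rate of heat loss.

Q ≈ 181 W

Sheathing layers in series; stud and cavity paths in parallel between them.
R_inner = 0.017/(0.183×11.9) = 0.007806 K/W
R_stud  = 0.1/(0.14×0.1×11.9) = 0.6002 K/W
R_cav   = 0.1/(0.0494×0.9×11.9) = 0.189 K/W
1/R_core = 1/R_stud + 1/R_cav → R_core = 0.1437 K/W
R_outer = 0.02/(0.118×11.9) = 0.01424 K/W
R_total = 0.1658 K/W
Q = ΔT/R_total = 30/0.1658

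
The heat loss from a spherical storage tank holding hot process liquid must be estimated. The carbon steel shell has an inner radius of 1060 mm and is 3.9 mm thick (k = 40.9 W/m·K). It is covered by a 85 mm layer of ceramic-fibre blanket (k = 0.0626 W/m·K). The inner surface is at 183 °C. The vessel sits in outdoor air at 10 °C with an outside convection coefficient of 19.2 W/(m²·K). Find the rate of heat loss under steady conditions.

Q ≈ 1890 W

For a spherical shell R = (1/r₁ − 1/r₂)/(4πk); film R = 1/(h·4πr²). In series:
R_carbon steel shell = (1/1.06 − 1/1.0639)/(4π×40.9) = 6.729×10^-6 K/W
R_ceramic-fibre blanket = (1/1.0639 − 1/1.1489)/(4π×0.0626) = 0.0884 K/W
R_outer film = 1/(h·4πr_o²) = 1/(19.2×4π×1.1489²) = 0.00314 K/W
R_total = 0.09155 K/W
Q = ΔT/R_total = 173/0.09155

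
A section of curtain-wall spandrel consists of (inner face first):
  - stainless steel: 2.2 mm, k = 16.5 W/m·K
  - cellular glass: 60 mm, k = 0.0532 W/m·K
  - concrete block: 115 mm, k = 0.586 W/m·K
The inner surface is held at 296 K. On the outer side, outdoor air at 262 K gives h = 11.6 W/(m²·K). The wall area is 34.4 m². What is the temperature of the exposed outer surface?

T ≈ 264 K

Series thermal resistances:
R_stainless steel = L/(kA) = 0.0022/(16.5×34.4) = 3.876×10^-6 K/W
R_cellular glass = L/(kA) = 0.06/(0.0532×34.4) = 0.03279 K/W
R_concrete block = L/(kA) = 0.115/(0.586×34.4) = 0.005705 K/W
R_outer film = 1/(h_o·A) = 1/(11.6×34.4) = 0.002506 K/W
R_total = 0.041 K/W;  Q = ΔT/R_total = 34/0.041 = 829.3 W
T_interface = T_inner − Q·ΣR(inner→interface) = 296 − 829×0.03849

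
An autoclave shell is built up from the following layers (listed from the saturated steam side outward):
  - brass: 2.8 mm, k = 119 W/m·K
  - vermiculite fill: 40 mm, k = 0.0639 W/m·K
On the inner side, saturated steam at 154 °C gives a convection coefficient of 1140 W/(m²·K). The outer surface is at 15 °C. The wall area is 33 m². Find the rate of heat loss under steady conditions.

Q ≈ 7320 W

Using the resistance-network approach (series):
R_inner film = 1/(h_i·A) = 1/(1140×33) = 2.658×10^-5 K/W
R_brass = L/(kA) = 0.0028/(119×33) = 7.13×10^-7 K/W
R_vermiculite fill = L/(kA) = 0.04/(0.0639×33) = 0.01897 K/W
R_total = 0.019 K/W
Q = ΔT / R_total = 139 / 0.019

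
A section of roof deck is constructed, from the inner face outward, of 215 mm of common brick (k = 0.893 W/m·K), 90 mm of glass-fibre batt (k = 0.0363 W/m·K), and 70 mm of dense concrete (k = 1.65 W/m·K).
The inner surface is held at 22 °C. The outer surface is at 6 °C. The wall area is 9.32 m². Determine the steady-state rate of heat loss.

Q ≈ 54 W

Treating each layer as a thermal resistance in series:
R_common brick = L/(kA) = 0.215/(0.893×9.32) = 0.02583 K/W
R_glass-fibre batt = L/(kA) = 0.09/(0.0363×9.32) = 0.266 K/W
R_dense concrete = L/(kA) = 0.07/(1.65×9.32) = 0.004552 K/W
R_total = 0.2964 K/W
Q = ΔT / R_total = 16 / 0.2964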